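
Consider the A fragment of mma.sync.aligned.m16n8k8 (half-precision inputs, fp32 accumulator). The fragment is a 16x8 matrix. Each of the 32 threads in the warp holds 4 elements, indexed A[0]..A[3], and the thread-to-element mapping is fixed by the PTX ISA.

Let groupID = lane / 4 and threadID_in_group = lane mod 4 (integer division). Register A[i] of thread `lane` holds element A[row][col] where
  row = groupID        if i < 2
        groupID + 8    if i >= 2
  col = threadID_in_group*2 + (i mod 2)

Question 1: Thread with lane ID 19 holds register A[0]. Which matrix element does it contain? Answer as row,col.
4,6

19: gid=4,tid=3
[0] (4+0,3*2+0) = (4,6)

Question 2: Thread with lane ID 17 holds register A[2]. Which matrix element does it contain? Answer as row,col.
17: gid=4,tid=1
[2] (4+8,1*2+0) = (12,2)

12,2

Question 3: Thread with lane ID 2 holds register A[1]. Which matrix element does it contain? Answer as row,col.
0,5

L=2->g=2>>2=0, t=2&3=2
[1]->row 0+0=0  col 2·2+1=5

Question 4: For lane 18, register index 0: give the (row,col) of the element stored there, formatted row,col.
L=18⇒gr=18>>2=4, th=18&3=2
[0]⇒row 4+0=4  col 2·2+0=4

4,4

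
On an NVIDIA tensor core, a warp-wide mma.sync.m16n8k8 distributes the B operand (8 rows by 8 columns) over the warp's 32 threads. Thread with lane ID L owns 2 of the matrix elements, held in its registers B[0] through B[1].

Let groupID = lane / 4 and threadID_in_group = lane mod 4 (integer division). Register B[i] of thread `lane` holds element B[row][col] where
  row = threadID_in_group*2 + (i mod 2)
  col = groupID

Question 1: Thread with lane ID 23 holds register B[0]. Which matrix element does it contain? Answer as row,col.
6,5

23: G=5,T=3
[0] (3*2+0,5) = (6,5)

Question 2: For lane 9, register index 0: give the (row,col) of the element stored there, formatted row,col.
lane 9: gid=2 (9/4), tid=1 (9%4)
i=0: r=1*2+0=2, c=gid=2

2,2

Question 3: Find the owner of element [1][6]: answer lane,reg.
24,1

c=6->g=6  r=1->t=0,b0=1
L=6*4+0=24  i=1=1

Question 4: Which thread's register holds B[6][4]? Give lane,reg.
c:4=>grp=4  r:6=>tig=3,lo=0
L=4*4+3=19  i=0=0

19,0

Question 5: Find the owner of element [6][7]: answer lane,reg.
c: 7->gid=7  r: 6->tid=3,i&1=0
L=7*4+3=31  i=0=0

31,0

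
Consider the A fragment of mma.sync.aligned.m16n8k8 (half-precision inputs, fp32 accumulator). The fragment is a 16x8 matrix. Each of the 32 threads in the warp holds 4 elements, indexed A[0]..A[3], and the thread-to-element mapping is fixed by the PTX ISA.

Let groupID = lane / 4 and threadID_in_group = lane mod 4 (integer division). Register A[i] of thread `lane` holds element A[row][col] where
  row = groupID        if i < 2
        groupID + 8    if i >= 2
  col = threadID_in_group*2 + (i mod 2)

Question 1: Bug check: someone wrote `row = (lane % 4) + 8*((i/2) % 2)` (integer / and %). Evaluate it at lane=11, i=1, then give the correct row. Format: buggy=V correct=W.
`(lane % 4) + 8*((i/2) % 2)`[11,1]->3
11: g=2,t=3
[1] (2+0,3*2+1) = (2,7)
row: 3 vs 2

buggy=3 correct=2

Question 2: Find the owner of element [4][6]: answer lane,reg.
r=4->g=4,rb=0  c=6->t=3,b0=0
L=4*4+3=19  i=0*2+0=0

19,0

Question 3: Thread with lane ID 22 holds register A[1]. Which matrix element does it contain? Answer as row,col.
L=22→G=22>>2=5, T=22&3=2
[1]→row 5+0=5  col 2·2+1=5

5,5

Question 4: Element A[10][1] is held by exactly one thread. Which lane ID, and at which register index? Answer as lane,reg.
r=10→G=2,rhi=1  c=1→T=0,p=1
L=2*4+0=8  i=1*2+1=3

8,3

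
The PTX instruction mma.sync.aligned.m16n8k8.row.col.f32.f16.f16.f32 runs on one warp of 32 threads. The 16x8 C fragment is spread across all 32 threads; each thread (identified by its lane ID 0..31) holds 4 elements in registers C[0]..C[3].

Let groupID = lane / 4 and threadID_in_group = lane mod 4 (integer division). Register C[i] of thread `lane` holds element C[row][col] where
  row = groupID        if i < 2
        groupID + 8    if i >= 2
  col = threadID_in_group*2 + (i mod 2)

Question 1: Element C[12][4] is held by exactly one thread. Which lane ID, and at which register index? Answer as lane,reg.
18,2

r=12⇒gr=4,Rb=1  c=4⇒th=2,odd=0
L=4*4+2=18  i=1*2+0=2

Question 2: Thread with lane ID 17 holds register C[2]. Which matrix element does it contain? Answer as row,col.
17: gr=4,th=1
[2] (4+8,1*2+0) = (12,2)

12,2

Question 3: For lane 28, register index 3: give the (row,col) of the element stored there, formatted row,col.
15,1

lane 28⇒28/4=7, 28 mod 4=0
i=3  r:7+8⇒15  c:2·0+1⇒1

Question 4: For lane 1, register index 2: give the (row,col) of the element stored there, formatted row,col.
1: G=0,T=1
[2] (0+8,1*2+0) = (8,2)

8,2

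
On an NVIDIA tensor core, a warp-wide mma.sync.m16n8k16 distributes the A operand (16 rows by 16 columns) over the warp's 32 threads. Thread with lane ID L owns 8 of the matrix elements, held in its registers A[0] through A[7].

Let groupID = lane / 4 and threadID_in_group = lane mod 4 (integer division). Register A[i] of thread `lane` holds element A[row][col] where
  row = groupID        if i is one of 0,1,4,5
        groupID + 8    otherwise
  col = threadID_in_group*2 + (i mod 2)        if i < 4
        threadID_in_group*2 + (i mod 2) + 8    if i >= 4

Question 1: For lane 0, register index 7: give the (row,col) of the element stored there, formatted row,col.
8,9

lane 0: gid=0 (0/4), tid=0 (0%4)
i=7: r=0+8=8, c=0*2+1+8=9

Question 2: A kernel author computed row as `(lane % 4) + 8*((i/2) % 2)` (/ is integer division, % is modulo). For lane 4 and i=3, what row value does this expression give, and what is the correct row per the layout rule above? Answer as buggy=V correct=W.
`(lane % 4) + 8*((i/2) % 2)`[4,3]=>8
lane 4=>4/4=1, 4 mod 4=0
i=3  r:1+8=>9  c:2·0+1+0=>1
row: 8 vs 9

buggy=8 correct=9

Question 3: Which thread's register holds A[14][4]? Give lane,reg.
r: 14->gid=6,r8=1  c: 4->c8=0,tid=2,i&1=0
L=6*4+2=26  i=0*4+1*2+0=2

26,2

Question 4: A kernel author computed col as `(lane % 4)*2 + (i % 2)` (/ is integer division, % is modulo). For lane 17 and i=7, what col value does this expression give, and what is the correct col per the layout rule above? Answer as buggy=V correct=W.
buggy=3 correct=11

`(lane % 4)*2 + (i % 2)`[17,7]→3
17: G=4,T=1
[7] (4+8,1*2+1+8) = (12,11)
col: 3 vs 11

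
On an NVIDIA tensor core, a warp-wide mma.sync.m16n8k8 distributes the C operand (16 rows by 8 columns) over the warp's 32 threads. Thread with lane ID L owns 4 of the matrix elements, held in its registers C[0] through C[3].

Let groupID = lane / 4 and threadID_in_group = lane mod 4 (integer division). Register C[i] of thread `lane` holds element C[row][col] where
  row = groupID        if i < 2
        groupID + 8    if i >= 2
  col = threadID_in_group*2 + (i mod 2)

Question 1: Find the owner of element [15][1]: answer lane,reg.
28,3

r: 15->gid=7,r8=1  c: 1->tid=0,i&1=1
L=7*4+0=28  i=1*2+1=3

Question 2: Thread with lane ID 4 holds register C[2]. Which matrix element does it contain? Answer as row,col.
9,0

lane 4->4/4=1, 4 mod 4=0
i=2  r:1+8->9  c:2·0+0->0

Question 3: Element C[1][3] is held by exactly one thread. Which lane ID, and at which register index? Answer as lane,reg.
5,1

r=1->g=1,rb=0  c=3->t=1,b0=1
L=1*4+1=5  i=0*2+1=1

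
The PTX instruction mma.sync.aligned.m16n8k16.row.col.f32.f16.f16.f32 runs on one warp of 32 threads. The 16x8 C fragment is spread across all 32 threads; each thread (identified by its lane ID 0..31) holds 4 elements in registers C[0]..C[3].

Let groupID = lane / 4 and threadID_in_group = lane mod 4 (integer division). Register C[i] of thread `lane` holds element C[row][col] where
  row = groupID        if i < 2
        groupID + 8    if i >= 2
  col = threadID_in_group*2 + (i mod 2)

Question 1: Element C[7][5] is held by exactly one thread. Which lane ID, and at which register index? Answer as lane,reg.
r: 7->gid=7,r8=0  c: 5->tid=2,i&1=1
L=7*4+2=30  i=0*2+1=1

30,1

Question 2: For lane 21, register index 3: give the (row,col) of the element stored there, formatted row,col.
13,3

lane 21→21/4=5, 21 mod 4=1
i=3  r:5+8→13  c:2·1+1→3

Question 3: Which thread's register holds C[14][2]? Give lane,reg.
25,2

r=14⇒gr=6,Rb=1  c=2⇒th=1,odd=0
L=6*4+1=25  i=1*2+0=2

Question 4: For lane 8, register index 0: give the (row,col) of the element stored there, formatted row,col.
2,0

lane 8: grp=2 (8/4), tig=0 (8%4)
i=0: r=2+0=2, c=0*2+0=0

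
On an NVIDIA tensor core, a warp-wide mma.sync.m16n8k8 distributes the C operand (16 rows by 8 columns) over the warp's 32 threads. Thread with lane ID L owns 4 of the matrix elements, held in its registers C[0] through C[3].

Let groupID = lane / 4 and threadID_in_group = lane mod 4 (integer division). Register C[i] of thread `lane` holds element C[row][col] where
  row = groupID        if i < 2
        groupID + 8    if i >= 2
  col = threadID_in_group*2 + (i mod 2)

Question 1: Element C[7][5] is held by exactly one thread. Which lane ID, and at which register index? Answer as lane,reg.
r:7=>grp=7,rB=0  c:5=>tig=2,lo=1
L=7*4+2=30  i=0*2+1=1

30,1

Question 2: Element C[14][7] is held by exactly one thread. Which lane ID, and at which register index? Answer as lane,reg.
r=14⇒gr=6,Rb=1  c=7⇒th=3,odd=1
L=6*4+3=27  i=1*2+1=3

27,3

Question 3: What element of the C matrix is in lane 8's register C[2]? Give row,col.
lane 8->8/4=2, 8 mod 4=0
i=2  r:2+8->10  c:2·0+0->0

10,0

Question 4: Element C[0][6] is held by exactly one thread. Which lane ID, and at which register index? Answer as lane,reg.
r=0→G=0,rhi=0  c=6→T=3,p=0
L=0*4+3=3  i=0*2+0=0

3,0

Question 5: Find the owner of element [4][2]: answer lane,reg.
17,0

r=4⇒gr=4,Rb=0  c=2⇒th=1,odd=0
L=4*4+1=17  i=0*2+0=0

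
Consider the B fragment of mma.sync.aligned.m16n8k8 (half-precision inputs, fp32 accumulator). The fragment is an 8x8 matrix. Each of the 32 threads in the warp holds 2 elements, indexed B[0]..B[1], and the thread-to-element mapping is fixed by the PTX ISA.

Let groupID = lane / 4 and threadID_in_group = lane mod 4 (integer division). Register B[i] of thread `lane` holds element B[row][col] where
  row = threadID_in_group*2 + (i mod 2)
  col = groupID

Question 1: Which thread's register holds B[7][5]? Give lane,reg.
23,1

c=5→G=5  r=7→T=3,p=1
L=5*4+3=23  i=1=1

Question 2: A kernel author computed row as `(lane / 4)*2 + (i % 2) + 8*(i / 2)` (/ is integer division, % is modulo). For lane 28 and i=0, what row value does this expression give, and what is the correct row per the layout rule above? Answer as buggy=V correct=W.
buggy=14 correct=0

`(lane / 4)*2 + (i % 2) + 8*(i / 2)`[28,0]=>14
28: grp=7,tig=0
[0] (0*2+0,7) = (0,7)
row: 14 vs 0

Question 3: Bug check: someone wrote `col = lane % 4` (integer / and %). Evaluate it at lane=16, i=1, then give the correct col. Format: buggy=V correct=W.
`lane % 4`[16,1]=>0
lane 16: grp=4 (16/4), tig=0 (16%4)
i=1: r=0*2+1=1, c=grp=4
col: 0 vs 4

buggy=0 correct=4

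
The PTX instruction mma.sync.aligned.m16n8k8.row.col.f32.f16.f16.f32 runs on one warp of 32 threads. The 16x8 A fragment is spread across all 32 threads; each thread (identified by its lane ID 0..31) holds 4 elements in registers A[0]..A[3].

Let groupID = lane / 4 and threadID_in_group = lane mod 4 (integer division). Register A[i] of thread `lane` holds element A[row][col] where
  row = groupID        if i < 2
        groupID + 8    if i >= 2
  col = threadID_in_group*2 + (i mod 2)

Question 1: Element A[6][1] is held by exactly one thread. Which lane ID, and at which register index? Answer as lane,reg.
24,1

r=6->g=6,rb=0  c=1->t=0,b0=1
L=6*4+0=24  i=0*2+1=1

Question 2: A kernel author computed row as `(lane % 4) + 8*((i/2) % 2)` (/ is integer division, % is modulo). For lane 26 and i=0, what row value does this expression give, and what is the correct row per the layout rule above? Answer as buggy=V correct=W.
buggy=2 correct=6

`(lane % 4) + 8*((i/2) % 2)`[26,0]⇒2
lane 26: gr=6 (26/4), th=2 (26%4)
i=0: r=6+0=6, c=2*2+0=4
row: 2 vs 6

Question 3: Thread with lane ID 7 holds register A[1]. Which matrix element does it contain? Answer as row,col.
1,7

lane 7: gr=1 (7/4), th=3 (7%4)
i=1: r=1+0=1, c=3*2+1=7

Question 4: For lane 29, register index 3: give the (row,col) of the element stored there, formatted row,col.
lane 29: grp=7 (29/4), tig=1 (29%4)
i=3: r=7+8=15, c=1*2+1=3

15,3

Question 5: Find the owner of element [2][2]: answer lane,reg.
9,0

r=2->g=2,rb=0  c=2->t=1,b0=0
L=2*4+1=9  i=0*2+0=0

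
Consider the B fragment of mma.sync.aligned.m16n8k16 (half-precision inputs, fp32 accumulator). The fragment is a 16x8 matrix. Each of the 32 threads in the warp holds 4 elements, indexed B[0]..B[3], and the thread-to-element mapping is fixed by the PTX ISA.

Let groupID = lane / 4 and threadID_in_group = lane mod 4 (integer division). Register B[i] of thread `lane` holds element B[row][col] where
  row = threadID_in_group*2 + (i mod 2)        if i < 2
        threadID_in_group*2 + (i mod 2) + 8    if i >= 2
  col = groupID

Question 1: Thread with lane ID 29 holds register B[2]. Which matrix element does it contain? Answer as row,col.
L=29=>grp=29>>2=7, tig=29&3=1
[2]=>row 1·2+0+8=10  col grp=7

10,7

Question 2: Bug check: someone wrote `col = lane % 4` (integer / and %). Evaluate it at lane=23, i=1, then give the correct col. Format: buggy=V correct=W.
`lane % 4`[23,1]->3
lane 23: g=5 (23/4), t=3 (23%4)
i=1: r=3*2+1+0=7, c=g=5
col: 3 vs 5

buggy=3 correct=5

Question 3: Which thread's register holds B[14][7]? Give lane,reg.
c:7=>grp=7  r:14=>rB=1,tig=3,lo=0
L=7*4+3=31  i=1*2+0=2

31,2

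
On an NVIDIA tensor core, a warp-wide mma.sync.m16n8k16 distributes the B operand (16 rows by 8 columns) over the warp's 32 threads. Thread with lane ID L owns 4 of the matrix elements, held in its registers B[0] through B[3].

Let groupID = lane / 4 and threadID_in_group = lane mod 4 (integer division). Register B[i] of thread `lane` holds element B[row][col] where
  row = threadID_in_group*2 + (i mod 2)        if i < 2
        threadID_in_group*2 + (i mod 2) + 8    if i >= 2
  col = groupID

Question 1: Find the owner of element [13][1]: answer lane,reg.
6,3

c: 1->gid=1  r: 13->r8=1,tid=2,i&1=1
L=1*4+2=6  i=1*2+1=3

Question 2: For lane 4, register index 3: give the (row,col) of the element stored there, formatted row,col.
9,1

4: g=1,t=0
[3] (0*2+1+8,1) = (9,1)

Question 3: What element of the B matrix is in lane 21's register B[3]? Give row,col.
11,5

lane 21: G=5 (21/4), T=1 (21%4)
i=3: r=1*2+1+8=11, c=G=5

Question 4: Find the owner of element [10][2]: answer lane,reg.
c=2⇒gr=2  r=10⇒Rb=1,th=1,odd=0
L=2*4+1=9  i=1*2+0=2

9,2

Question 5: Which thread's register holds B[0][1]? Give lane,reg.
4,0

c=1⇒gr=1  r=0⇒Rb=0,th=0,odd=0
L=1*4+0=4  i=0*2+0=0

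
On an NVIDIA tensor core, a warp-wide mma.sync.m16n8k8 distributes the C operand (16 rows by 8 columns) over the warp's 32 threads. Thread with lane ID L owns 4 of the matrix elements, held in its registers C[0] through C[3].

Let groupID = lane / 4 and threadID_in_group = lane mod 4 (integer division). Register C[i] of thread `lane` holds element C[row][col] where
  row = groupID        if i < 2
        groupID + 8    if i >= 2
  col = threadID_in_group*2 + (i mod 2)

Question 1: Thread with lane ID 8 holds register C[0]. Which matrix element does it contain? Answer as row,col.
lane 8⇒8/4=2, 8 mod 4=0
i=0  r:2+0⇒2  c:2·0+0⇒0

2,0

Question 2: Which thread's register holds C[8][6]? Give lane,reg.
3,2

r:8=>grp=0,rB=1  c:6=>tig=3,lo=0
L=0*4+3=3  i=1*2+0=2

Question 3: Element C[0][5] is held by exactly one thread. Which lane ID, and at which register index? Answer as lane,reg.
r=0⇒gr=0,Rb=0  c=5⇒th=2,odd=1
L=0*4+2=2  i=0*2+1=1

2,1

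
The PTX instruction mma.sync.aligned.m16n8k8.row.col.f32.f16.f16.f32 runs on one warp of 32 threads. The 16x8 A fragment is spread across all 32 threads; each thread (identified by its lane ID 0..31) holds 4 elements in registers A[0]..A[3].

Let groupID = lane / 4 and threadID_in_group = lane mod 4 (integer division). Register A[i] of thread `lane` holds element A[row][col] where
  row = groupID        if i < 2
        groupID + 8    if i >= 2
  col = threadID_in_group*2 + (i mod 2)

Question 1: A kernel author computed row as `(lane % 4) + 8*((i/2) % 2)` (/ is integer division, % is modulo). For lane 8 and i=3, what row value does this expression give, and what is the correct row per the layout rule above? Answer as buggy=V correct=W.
buggy=8 correct=10

`(lane % 4) + 8*((i/2) % 2)`[8,3]=>8
lane 8=>8/4=2, 8 mod 4=0
i=3  r:2+8=>10  c:2·0+1=>1
row: 8 vs 10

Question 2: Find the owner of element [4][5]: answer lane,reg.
18,1

r=4→G=4,rhi=0  c=5→T=2,p=1
L=4*4+2=18  i=0*2+1=1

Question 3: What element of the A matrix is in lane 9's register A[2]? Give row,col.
L=9->gid=9>>2=2, tid=9&3=1
[2]->row 2+8=10  col 1·2+0=2

10,2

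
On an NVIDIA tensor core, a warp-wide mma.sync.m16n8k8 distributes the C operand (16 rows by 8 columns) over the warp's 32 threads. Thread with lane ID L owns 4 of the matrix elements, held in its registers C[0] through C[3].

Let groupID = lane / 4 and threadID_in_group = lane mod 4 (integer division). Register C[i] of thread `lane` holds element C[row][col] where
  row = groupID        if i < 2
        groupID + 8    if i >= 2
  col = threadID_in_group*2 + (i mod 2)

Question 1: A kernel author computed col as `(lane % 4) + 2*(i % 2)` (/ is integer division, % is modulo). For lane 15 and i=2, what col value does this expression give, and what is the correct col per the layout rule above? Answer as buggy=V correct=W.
buggy=3 correct=6

`(lane % 4) + 2*(i % 2)`[15,2]→3
15: G=3,T=3
[2] (3+8,3*2+0) = (11,6)
col: 3 vs 6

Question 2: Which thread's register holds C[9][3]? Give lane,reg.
5,3

r=9→G=1,rhi=1  c=3→T=1,p=1
L=1*4+1=5  i=1*2+1=3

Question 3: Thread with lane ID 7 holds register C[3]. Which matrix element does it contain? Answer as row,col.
9,7

7: grp=1,tig=3
[3] (1+8,3*2+1) = (9,7)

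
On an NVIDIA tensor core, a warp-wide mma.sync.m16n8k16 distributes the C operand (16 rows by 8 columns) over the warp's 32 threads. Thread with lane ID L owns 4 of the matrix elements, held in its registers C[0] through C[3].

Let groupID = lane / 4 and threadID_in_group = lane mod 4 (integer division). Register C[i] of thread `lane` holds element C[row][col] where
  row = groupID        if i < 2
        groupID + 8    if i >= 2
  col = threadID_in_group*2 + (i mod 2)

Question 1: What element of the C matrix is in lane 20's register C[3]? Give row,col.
lane 20: gr=5 (20/4), th=0 (20%4)
i=3: r=5+8=13, c=0*2+1=1

13,1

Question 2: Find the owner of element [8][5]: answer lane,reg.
r:8=>grp=0,rB=1  c:5=>tig=2,lo=1
L=0*4+2=2  i=1*2+1=3

2,3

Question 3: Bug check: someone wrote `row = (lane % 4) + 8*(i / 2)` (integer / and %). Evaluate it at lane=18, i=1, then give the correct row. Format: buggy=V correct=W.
`(lane % 4) + 8*(i / 2)`[18,1]->2
lane 18: gid=4 (18/4), tid=2 (18%4)
i=1: r=4+0=4, c=2*2+1=5
row: 2 vs 4

buggy=2 correct=4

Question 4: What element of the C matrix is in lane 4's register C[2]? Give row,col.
9,0

lane 4->4/4=1, 4 mod 4=0
i=2  r:1+8->9  c:2·0+0->0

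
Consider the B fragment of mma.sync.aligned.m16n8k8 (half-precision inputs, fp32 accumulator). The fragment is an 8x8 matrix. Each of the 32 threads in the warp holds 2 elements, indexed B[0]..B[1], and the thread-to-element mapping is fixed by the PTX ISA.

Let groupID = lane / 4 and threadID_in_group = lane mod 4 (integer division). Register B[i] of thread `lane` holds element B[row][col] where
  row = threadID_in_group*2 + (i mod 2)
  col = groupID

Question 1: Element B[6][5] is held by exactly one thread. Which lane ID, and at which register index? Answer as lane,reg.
c: 5->gid=5  r: 6->tid=3,i&1=0
L=5*4+3=23  i=0=0

23,0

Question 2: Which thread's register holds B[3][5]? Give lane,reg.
21,1

c=5⇒gr=5  r=3⇒th=1,odd=1
L=5*4+1=21  i=1=1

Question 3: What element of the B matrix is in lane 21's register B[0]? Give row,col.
lane 21->21/4=5, 21 mod 4=1
i=0  r:2·1+0->2  c:5

2,5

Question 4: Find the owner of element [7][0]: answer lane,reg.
3,1

c: 0->gid=0  r: 7->tid=3,i&1=1
L=0*4+3=3  i=1=1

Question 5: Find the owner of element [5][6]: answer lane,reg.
26,1

c=6→G=6  r=5→T=2,p=1
L=6*4+2=26  i=1=1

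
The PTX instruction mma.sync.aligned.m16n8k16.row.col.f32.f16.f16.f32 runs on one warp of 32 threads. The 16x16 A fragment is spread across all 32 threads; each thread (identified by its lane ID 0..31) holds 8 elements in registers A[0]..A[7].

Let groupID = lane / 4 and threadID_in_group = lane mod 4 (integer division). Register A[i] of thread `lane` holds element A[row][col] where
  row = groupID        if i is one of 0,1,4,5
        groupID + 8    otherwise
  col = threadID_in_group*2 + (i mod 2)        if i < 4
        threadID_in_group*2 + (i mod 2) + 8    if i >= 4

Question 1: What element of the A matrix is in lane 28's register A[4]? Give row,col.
7,8

lane 28→28/4=7, 28 mod 4=0
i=4  r:7+0→7  c:2·0+0+8→8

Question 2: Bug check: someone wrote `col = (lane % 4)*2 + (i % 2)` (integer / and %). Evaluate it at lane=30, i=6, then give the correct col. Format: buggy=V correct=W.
`(lane % 4)*2 + (i % 2)`[30,6]→4
L=30→G=30>>2=7, T=30&3=2
[6]→row 7+8=15  col 2·2+0+8=12
col: 4 vs 12

buggy=4 correct=12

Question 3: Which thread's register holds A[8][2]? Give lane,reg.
r: 8->gid=0,r8=1  c: 2->c8=0,tid=1,i&1=0
L=0*4+1=1  i=0*4+1*2+0=2

1,2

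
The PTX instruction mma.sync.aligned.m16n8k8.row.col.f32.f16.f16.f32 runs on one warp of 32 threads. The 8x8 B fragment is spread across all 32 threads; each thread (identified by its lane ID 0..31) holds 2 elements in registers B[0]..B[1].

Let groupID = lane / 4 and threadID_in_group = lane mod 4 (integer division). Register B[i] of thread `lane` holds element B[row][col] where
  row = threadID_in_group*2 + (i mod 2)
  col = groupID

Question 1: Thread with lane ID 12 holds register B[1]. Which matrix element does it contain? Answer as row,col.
1,3

lane 12: gr=3 (12/4), th=0 (12%4)
i=1: r=0*2+1=1, c=gr=3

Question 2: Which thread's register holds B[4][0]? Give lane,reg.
c=0->g=0  r=4->t=2,b0=0
L=0*4+2=2  i=0=0

2,0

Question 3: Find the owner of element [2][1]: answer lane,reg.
c:1=>grp=1  r:2=>tig=1,lo=0
L=1*4+1=5  i=0=0

5,0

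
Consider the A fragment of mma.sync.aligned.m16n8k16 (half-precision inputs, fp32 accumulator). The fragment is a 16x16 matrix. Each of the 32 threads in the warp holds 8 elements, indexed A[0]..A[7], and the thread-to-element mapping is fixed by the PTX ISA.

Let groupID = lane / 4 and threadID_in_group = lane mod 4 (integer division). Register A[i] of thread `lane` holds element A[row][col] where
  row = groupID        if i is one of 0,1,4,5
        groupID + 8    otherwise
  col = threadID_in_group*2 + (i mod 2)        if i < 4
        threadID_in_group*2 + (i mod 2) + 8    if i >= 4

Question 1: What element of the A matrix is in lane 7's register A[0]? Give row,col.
1,6

lane 7→7/4=1, 7 mod 4=3
i=0  r:1+0→1  c:2·3+0+0→6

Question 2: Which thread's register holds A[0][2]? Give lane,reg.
1,0

r: 0->gid=0,r8=0  c: 2->c8=0,tid=1,i&1=0
L=0*4+1=1  i=0*4+0*2+0=0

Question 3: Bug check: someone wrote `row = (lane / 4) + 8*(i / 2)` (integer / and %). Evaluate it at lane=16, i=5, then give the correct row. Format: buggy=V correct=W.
`(lane / 4) + 8*(i / 2)`[16,5]→20
L=16→G=16>>2=4, T=16&3=0
[5]→row 4+0=4  col 0·2+1+8=9
row: 20 vs 4

buggy=20 correct=4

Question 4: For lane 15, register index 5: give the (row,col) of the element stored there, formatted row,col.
3,15

lane 15->15/4=3, 15 mod 4=3
i=5  r:3+0->3  c:2·3+1+8->15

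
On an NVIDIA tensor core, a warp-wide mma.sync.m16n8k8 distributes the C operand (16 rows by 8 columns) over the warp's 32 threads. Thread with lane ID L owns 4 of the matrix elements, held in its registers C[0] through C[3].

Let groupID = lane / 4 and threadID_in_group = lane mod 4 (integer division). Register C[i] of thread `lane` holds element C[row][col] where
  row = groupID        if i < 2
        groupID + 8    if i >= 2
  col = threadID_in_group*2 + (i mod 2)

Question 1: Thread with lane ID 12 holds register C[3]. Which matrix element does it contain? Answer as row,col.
lane 12: grp=3 (12/4), tig=0 (12%4)
i=3: r=3+8=11, c=0*2+1=1

11,1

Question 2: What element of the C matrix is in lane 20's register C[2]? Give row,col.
13,0

20: G=5,T=0
[2] (5+8,0*2+0) = (13,0)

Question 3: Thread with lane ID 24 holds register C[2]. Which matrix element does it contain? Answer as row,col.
14,0

L=24→G=24>>2=6, T=24&3=0
[2]→row 6+8=14  col 0·2+0=0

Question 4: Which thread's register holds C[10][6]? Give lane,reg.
11,2

r=10→G=2,rhi=1  c=6→T=3,p=0
L=2*4+3=11  i=1*2+0=2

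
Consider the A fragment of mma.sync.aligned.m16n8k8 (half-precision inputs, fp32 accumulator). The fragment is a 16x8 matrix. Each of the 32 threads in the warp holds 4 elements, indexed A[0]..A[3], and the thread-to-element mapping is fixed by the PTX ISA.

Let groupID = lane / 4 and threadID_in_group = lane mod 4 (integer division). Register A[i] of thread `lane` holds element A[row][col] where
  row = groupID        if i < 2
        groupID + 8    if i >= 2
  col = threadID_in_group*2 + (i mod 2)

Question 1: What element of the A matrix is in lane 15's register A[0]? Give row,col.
3,6

L=15→G=15>>2=3, T=15&3=3
[0]→row 3+0=3  col 3·2+0=6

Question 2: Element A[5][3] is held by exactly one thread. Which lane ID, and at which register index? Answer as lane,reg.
21,1

r: 5->gid=5,r8=0  c: 3->tid=1,i&1=1
L=5*4+1=21  i=0*2+1=1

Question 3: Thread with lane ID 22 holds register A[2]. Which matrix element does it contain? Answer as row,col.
13,4

lane 22→22/4=5, 22 mod 4=2
i=2  r:5+8→13  c:2·2+0→4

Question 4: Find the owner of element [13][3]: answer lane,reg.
r=13⇒gr=5,Rb=1  c=3⇒th=1,odd=1
L=5*4+1=21  i=1*2+1=3

21,3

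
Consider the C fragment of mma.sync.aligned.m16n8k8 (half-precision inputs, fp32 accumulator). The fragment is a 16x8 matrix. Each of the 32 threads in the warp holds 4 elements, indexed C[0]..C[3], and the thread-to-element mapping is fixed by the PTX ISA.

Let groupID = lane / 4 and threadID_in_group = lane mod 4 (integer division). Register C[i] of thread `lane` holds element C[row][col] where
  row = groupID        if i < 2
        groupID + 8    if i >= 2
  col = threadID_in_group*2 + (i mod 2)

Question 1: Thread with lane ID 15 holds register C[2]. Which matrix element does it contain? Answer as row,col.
lane 15->15/4=3, 15 mod 4=3
i=2  r:3+8->11  c:2·3+0->6

11,6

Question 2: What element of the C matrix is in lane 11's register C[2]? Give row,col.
lane 11=>11/4=2, 11 mod 4=3
i=2  r:2+8=>10  c:2·3+0=>6

10,6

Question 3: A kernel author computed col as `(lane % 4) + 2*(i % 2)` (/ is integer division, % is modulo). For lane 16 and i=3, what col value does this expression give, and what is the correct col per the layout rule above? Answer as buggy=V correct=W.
`(lane % 4) + 2*(i % 2)`[16,3]→2
L=16→G=16>>2=4, T=16&3=0
[3]→row 4+8=12  col 0·2+1=1
col: 2 vs 1

buggy=2 correct=1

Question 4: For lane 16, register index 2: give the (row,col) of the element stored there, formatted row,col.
12,0

16: g=4,t=0
[2] (4+8,0*2+0) = (12,0)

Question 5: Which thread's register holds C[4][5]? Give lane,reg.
r:4=>grp=4,rB=0  c:5=>tig=2,lo=1
L=4*4+2=18  i=0*2+1=1

18,1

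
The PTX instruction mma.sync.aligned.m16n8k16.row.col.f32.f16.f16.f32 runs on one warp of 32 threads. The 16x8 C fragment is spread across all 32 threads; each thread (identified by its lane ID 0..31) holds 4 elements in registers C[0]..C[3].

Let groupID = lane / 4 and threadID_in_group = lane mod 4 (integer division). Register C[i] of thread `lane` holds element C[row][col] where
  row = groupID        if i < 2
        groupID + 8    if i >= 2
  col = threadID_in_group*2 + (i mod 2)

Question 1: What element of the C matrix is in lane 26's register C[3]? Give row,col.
lane 26->26/4=6, 26 mod 4=2
i=3  r:6+8->14  c:2·2+1->5

14,5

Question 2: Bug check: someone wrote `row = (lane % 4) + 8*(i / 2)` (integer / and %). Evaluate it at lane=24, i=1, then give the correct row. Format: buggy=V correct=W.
`(lane % 4) + 8*(i / 2)`[24,1]=>0
24: grp=6,tig=0
[1] (6+0,0*2+1) = (6,1)
row: 0 vs 6

buggy=0 correct=6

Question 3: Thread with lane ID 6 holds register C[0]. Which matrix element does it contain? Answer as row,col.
lane 6: gid=1 (6/4), tid=2 (6%4)
i=0: r=1+0=1, c=2*2+0=4

1,4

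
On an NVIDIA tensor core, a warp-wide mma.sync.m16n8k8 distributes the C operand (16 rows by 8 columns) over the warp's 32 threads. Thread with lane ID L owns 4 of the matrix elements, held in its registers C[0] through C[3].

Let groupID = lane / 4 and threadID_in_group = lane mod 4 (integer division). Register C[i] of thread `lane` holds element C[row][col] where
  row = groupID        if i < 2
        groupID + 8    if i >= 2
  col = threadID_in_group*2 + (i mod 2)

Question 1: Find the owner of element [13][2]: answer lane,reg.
r=13→G=5,rhi=1  c=2→T=1,p=0
L=5*4+1=21  i=1*2+0=2

21,2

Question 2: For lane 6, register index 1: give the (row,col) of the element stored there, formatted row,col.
lane 6: gid=1 (6/4), tid=2 (6%4)
i=1: r=1+0=1, c=2*2+1=5

1,5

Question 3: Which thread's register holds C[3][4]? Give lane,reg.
14,0

r=3⇒gr=3,Rb=0  c=4⇒th=2,odd=0
L=3*4+2=14  i=0*2+0=0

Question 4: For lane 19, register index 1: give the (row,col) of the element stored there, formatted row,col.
lane 19→19/4=4, 19 mod 4=3
i=1  r:4+0→4  c:2·3+1→7

4,7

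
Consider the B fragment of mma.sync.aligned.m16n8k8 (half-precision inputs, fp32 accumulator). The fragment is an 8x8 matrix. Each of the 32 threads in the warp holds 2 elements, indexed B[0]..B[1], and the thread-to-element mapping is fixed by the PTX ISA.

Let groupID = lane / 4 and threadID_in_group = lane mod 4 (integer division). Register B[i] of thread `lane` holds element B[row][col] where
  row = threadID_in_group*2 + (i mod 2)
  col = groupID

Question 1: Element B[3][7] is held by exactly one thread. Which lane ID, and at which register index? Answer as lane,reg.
c:7=>grp=7  r:3=>tig=1,lo=1
L=7*4+1=29  i=1=1

29,1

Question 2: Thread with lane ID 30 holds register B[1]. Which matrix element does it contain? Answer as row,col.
L=30->gid=30>>2=7, tid=30&3=2
[1]->row 2·2+1=5  col gid=7

5,7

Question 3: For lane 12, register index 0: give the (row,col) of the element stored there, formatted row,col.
0,3

L=12->gid=12>>2=3, tid=12&3=0
[0]->row 0·2+0=0  col gid=3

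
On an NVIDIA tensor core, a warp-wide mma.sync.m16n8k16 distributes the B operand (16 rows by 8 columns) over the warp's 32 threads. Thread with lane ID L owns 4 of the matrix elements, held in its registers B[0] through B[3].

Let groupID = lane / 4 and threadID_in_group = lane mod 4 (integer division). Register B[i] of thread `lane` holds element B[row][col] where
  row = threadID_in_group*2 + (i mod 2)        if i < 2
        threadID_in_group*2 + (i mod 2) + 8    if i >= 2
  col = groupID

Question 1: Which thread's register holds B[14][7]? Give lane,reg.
31,2

c=7->g=7  r=14->rb=1,t=3,b0=0
L=7*4+3=31  i=1*2+0=2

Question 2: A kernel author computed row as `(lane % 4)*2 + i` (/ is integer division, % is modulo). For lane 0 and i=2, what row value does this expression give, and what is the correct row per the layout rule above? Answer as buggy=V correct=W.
buggy=2 correct=8

`(lane % 4)*2 + i`[0,2]->2
0: gid=0,tid=0
[2] (0*2+0+8,0) = (8,0)
row: 2 vs 8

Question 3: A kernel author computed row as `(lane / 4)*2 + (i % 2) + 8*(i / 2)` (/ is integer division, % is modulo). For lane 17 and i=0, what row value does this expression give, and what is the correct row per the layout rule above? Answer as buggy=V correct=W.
`(lane / 4)*2 + (i % 2) + 8*(i / 2)`[17,0]=>8
lane 17: grp=4 (17/4), tig=1 (17%4)
i=0: r=1*2+0+0=2, c=grp=4
row: 8 vs 2

buggy=8 correct=2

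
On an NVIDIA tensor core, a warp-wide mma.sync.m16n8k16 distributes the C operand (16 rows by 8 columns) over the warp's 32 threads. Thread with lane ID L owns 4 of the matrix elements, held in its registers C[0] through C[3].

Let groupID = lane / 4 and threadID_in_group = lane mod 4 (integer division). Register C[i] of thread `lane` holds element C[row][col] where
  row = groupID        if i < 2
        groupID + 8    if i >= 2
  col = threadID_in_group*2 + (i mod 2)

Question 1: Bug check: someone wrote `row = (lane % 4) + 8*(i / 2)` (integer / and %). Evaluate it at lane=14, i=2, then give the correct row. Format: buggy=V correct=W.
`(lane % 4) + 8*(i / 2)`[14,2]⇒10
lane 14⇒14/4=3, 14 mod 4=2
i=2  r:3+8⇒11  c:2·2+0⇒4
row: 10 vs 11

buggy=10 correct=11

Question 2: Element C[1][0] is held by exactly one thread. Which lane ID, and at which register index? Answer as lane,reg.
4,0

r:1=>grp=1,rB=0  c:0=>tig=0,lo=0
L=1*4+0=4  i=0*2+0=0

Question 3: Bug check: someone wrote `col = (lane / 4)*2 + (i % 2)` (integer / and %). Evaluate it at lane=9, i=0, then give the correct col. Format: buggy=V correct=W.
buggy=4 correct=2

`(lane / 4)*2 + (i % 2)`[9,0]→4
lane 9: G=2 (9/4), T=1 (9%4)
i=0: r=2+0=2, c=1*2+0=2
col: 4 vs 2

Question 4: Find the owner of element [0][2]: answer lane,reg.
r=0⇒gr=0,Rb=0  c=2⇒th=1,odd=0
L=0*4+1=1  i=0*2+0=0

1,0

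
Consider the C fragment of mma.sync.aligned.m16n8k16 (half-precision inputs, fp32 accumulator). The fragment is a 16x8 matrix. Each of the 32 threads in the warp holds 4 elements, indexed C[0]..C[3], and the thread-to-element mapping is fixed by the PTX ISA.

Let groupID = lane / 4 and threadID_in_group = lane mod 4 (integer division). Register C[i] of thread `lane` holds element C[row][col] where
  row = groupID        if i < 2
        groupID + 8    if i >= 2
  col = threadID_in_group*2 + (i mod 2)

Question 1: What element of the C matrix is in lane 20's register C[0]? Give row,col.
5,0

L=20->gid=20>>2=5, tid=20&3=0
[0]->row 5+0=5  col 0·2+0=0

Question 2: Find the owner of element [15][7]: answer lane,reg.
r=15→G=7,rhi=1  c=7→T=3,p=1
L=7*4+3=31  i=1*2+1=3

31,3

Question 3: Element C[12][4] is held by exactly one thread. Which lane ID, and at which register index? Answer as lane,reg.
18,2

r=12->g=4,rb=1  c=4->t=2,b0=0
L=4*4+2=18  i=1*2+0=2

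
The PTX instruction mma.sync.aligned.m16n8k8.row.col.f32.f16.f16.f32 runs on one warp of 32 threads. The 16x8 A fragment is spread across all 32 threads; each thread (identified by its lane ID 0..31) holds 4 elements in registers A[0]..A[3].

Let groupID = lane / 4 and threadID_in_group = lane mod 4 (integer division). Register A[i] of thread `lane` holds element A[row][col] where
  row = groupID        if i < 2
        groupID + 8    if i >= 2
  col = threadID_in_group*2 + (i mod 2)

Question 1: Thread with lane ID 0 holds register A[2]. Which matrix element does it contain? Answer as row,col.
0: gr=0,th=0
[2] (0+8,0*2+0) = (8,0)

8,0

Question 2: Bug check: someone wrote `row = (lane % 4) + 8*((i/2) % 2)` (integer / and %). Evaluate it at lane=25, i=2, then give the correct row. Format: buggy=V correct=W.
buggy=9 correct=14

`(lane % 4) + 8*((i/2) % 2)`[25,2]->9
lane 25->25/4=6, 25 mod 4=1
i=2  r:6+8->14  c:2·1+0->2
row: 9 vs 14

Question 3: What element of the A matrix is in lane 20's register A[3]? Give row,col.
20: G=5,T=0
[3] (5+8,0*2+1) = (13,1)

13,1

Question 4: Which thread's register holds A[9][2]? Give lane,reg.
5,2

r=9→G=1,rhi=1  c=2→T=1,p=0
L=1*4+1=5  i=1*2+0=2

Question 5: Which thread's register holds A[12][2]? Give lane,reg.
r:12=>grp=4,rB=1  c:2=>tig=1,lo=0
L=4*4+1=17  i=1*2+0=2

17,2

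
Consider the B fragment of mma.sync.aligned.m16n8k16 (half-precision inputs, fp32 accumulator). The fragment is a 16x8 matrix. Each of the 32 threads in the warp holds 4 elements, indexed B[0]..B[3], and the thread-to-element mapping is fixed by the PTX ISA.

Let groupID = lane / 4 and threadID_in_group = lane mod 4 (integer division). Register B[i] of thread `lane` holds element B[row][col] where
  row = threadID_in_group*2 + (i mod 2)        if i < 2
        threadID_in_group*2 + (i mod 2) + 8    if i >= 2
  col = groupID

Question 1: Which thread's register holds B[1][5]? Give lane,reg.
20,1

c=5->g=5  r=1->rb=0,t=0,b0=1
L=5*4+0=20  i=0*2+1=1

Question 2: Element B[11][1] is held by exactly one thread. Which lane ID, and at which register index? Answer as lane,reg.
5,3

c:1=>grp=1  r:11=>rB=1,tig=1,lo=1
L=1*4+1=5  i=1*2+1=3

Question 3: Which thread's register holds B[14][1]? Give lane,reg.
7,2

c=1->g=1  r=14->rb=1,t=3,b0=0
L=1*4+3=7  i=1*2+0=2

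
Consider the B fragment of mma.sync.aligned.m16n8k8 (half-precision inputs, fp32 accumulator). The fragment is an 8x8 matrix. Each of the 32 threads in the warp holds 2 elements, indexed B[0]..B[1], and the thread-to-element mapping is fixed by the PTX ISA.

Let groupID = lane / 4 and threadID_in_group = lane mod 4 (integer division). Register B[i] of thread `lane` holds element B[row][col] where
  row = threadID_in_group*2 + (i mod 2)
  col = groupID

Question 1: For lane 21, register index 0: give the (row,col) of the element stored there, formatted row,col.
2,5

lane 21: g=5 (21/4), t=1 (21%4)
i=0: r=1*2+0=2, c=g=5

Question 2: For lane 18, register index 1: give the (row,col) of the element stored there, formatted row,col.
lane 18→18/4=4, 18 mod 4=2
i=1  r:2·2+1→5  c:4

5,4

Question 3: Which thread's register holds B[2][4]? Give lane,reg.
17,0

c:4=>grp=4  r:2=>tig=1,lo=0
L=4*4+1=17  i=0=0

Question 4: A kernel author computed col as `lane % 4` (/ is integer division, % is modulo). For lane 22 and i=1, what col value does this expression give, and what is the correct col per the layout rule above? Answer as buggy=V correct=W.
`lane % 4`[22,1]=>2
L=22=>grp=22>>2=5, tig=22&3=2
[1]=>row 2·2+1=5  col grp=5
col: 2 vs 5

buggy=2 correct=5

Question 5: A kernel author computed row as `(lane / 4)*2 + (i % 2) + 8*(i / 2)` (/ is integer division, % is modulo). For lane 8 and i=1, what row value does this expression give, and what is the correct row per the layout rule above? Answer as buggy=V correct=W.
buggy=5 correct=1

`(lane / 4)*2 + (i % 2) + 8*(i / 2)`[8,1]=>5
L=8=>grp=8>>2=2, tig=8&3=0
[1]=>row 0·2+1=1  col grp=2
row: 5 vs 1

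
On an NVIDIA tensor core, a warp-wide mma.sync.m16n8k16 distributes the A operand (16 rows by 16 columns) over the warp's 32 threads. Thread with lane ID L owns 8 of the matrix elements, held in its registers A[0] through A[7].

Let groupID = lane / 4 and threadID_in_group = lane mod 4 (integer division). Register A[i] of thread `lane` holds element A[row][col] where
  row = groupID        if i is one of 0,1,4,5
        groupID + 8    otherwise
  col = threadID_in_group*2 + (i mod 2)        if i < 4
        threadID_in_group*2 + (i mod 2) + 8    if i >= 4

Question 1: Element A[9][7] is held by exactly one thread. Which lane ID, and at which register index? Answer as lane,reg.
r:9=>grp=1,rB=1  c:7=>cB=0,tig=3,lo=1
L=1*4+3=7  i=0*4+1*2+1=3

7,3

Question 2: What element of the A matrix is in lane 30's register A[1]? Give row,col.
30: gr=7,th=2
[1] (7+0,2*2+1+0) = (7,5)

7,5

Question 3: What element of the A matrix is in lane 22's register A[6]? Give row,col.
L=22⇒gr=22>>2=5, th=22&3=2
[6]⇒row 5+8=13  col 2·2+0+8=12

13,12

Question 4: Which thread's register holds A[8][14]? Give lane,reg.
3,6

r=8->g=0,rb=1  c=14->cb=1,t=3,b0=0
L=0*4+3=3  i=1*4+1*2+0=6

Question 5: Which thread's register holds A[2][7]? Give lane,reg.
11,1

r: 2->gid=2,r8=0  c: 7->c8=0,tid=3,i&1=1
L=2*4+3=11  i=0*4+0*2+1=1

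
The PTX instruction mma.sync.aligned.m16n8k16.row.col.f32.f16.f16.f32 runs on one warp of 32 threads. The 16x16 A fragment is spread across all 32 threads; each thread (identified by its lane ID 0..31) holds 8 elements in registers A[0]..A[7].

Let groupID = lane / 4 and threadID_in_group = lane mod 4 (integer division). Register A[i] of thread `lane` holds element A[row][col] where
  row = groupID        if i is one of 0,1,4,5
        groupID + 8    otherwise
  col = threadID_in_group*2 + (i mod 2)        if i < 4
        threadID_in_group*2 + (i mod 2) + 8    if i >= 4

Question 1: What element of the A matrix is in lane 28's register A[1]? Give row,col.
lane 28: grp=7 (28/4), tig=0 (28%4)
i=1: r=7+0=7, c=0*2+1+0=1

7,1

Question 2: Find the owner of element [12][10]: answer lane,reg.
17,6

r:12=>grp=4,rB=1  c:10=>cB=1,tig=1,lo=0
L=4*4+1=17  i=1*4+1*2+0=6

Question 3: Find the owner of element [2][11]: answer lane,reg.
r:2=>grp=2,rB=0  c:11=>cB=1,tig=1,lo=1
L=2*4+1=9  i=1*4+0*2+1=5

9,5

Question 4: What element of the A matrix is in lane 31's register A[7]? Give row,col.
15,15

lane 31→31/4=7, 31 mod 4=3
i=7  r:7+8→15  c:2·3+1+8→15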